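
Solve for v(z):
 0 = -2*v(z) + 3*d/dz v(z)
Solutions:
 v(z) = C1*exp(2*z/3)


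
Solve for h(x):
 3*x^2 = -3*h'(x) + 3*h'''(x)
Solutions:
 h(x) = C1 + C2*exp(-x) + C3*exp(x) - x^3/3 - 2*x


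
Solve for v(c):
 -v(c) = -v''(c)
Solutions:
 v(c) = C1*exp(-c) + C2*exp(c)


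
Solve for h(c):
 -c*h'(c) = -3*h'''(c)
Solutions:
 h(c) = C1 + Integral(C2*airyai(3^(2/3)*c/3) + C3*airybi(3^(2/3)*c/3), c)


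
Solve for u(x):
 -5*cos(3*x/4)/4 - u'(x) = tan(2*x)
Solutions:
 u(x) = C1 + log(cos(2*x))/2 - 5*sin(3*x/4)/3


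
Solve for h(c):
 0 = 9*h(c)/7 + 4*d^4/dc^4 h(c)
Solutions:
 h(c) = (C1*sin(sqrt(3)*7^(3/4)*c/14) + C2*cos(sqrt(3)*7^(3/4)*c/14))*exp(-sqrt(3)*7^(3/4)*c/14) + (C3*sin(sqrt(3)*7^(3/4)*c/14) + C4*cos(sqrt(3)*7^(3/4)*c/14))*exp(sqrt(3)*7^(3/4)*c/14)


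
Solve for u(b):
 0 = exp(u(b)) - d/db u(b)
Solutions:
 u(b) = log(-1/(C1 + b))


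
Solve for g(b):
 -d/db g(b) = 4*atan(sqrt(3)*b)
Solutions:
 g(b) = C1 - 4*b*atan(sqrt(3)*b) + 2*sqrt(3)*log(3*b^2 + 1)/3


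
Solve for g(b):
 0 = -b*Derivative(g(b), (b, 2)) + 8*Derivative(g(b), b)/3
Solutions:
 g(b) = C1 + C2*b^(11/3)


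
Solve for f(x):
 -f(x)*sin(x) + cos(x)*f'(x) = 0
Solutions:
 f(x) = C1/cos(x)


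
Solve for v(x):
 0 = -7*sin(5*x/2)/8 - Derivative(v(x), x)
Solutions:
 v(x) = C1 + 7*cos(5*x/2)/20


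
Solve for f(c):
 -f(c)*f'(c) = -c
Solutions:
 f(c) = -sqrt(C1 + c^2)
 f(c) = sqrt(C1 + c^2)


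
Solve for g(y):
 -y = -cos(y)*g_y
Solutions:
 g(y) = C1 + Integral(y/cos(y), y)


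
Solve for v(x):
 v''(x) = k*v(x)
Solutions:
 v(x) = C1*exp(-sqrt(k)*x) + C2*exp(sqrt(k)*x)


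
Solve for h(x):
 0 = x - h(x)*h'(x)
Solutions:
 h(x) = -sqrt(C1 + x^2)
 h(x) = sqrt(C1 + x^2)


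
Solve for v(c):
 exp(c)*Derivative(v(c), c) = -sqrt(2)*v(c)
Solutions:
 v(c) = C1*exp(sqrt(2)*exp(-c))


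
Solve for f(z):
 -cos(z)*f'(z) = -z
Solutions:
 f(z) = C1 + Integral(z/cos(z), z)


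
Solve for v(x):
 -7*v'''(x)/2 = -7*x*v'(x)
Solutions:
 v(x) = C1 + Integral(C2*airyai(2^(1/3)*x) + C3*airybi(2^(1/3)*x), x)


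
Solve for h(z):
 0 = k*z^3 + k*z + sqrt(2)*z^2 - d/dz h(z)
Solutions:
 h(z) = C1 + k*z^4/4 + k*z^2/2 + sqrt(2)*z^3/3


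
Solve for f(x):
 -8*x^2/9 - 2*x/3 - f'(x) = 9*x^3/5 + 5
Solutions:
 f(x) = C1 - 9*x^4/20 - 8*x^3/27 - x^2/3 - 5*x


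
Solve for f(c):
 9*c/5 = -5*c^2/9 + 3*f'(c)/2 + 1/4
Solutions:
 f(c) = C1 + 10*c^3/81 + 3*c^2/5 - c/6


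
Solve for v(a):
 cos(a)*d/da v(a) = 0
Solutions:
 v(a) = C1


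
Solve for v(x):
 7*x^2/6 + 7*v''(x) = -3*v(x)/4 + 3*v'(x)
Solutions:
 v(x) = -14*x^2/9 - 112*x/9 + (C1*sin(sqrt(3)*x/7) + C2*cos(sqrt(3)*x/7))*exp(3*x/14) - 560/27


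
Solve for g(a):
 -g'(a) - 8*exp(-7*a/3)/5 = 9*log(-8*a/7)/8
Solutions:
 g(a) = C1 - 9*a*log(-a)/8 + 9*a*(-3*log(2) + 1 + log(7))/8 + 24*exp(-7*a/3)/35


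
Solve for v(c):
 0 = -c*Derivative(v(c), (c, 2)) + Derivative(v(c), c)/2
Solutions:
 v(c) = C1 + C2*c^(3/2)


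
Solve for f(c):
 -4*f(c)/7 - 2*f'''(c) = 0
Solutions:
 f(c) = C3*exp(-2^(1/3)*7^(2/3)*c/7) + (C1*sin(2^(1/3)*sqrt(3)*7^(2/3)*c/14) + C2*cos(2^(1/3)*sqrt(3)*7^(2/3)*c/14))*exp(2^(1/3)*7^(2/3)*c/14)


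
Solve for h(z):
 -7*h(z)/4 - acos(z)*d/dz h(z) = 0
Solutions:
 h(z) = C1*exp(-7*Integral(1/acos(z), z)/4)


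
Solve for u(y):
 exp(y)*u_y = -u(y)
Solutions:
 u(y) = C1*exp(exp(-y))


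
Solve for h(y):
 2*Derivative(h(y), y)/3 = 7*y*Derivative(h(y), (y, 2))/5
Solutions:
 h(y) = C1 + C2*y^(31/21)


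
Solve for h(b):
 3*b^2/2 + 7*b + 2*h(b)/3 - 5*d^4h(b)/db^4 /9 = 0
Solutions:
 h(b) = C1*exp(-5^(3/4)*6^(1/4)*b/5) + C2*exp(5^(3/4)*6^(1/4)*b/5) + C3*sin(5^(3/4)*6^(1/4)*b/5) + C4*cos(5^(3/4)*6^(1/4)*b/5) - 9*b^2/4 - 21*b/2


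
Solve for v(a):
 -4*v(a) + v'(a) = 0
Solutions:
 v(a) = C1*exp(4*a)


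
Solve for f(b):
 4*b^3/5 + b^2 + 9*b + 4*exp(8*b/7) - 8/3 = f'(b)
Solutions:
 f(b) = C1 + b^4/5 + b^3/3 + 9*b^2/2 - 8*b/3 + 7*exp(8*b/7)/2


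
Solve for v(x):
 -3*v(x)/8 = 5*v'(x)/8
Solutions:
 v(x) = C1*exp(-3*x/5)


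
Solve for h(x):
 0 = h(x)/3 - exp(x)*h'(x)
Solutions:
 h(x) = C1*exp(-exp(-x)/3)


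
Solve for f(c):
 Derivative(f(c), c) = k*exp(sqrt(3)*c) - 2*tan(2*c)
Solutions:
 f(c) = C1 + sqrt(3)*k*exp(sqrt(3)*c)/3 + log(cos(2*c))


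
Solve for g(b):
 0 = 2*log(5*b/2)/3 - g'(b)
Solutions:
 g(b) = C1 + 2*b*log(b)/3 - 2*b/3 - 2*b*log(2)/3 + 2*b*log(5)/3


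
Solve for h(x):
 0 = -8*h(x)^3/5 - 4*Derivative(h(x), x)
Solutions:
 h(x) = -sqrt(10)*sqrt(-1/(C1 - 2*x))/2
 h(x) = sqrt(10)*sqrt(-1/(C1 - 2*x))/2


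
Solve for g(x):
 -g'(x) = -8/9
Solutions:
 g(x) = C1 + 8*x/9


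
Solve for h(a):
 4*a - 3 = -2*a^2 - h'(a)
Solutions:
 h(a) = C1 - 2*a^3/3 - 2*a^2 + 3*a


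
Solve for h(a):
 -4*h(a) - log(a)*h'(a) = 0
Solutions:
 h(a) = C1*exp(-4*li(a))


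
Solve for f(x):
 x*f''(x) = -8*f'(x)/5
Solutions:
 f(x) = C1 + C2/x^(3/5)


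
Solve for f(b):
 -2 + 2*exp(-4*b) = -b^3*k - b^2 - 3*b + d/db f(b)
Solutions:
 f(b) = C1 + b^4*k/4 + b^3/3 + 3*b^2/2 - 2*b - exp(-4*b)/2


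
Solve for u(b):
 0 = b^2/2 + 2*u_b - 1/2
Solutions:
 u(b) = C1 - b^3/12 + b/4


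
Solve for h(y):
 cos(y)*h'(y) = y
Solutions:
 h(y) = C1 + Integral(y/cos(y), y)


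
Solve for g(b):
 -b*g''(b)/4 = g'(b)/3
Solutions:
 g(b) = C1 + C2/b^(1/3)


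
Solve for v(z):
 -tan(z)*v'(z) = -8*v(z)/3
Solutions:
 v(z) = C1*sin(z)^(8/3)


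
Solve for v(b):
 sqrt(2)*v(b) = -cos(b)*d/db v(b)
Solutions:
 v(b) = C1*(sin(b) - 1)^(sqrt(2)/2)/(sin(b) + 1)^(sqrt(2)/2)


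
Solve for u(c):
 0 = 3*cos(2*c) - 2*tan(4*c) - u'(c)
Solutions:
 u(c) = C1 + log(cos(4*c))/2 + 3*sin(2*c)/2


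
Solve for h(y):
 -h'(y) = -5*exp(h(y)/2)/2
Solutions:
 h(y) = 2*log(-1/(C1 + 5*y)) + 4*log(2)


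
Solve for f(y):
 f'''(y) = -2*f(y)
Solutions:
 f(y) = C3*exp(-2^(1/3)*y) + (C1*sin(2^(1/3)*sqrt(3)*y/2) + C2*cos(2^(1/3)*sqrt(3)*y/2))*exp(2^(1/3)*y/2)


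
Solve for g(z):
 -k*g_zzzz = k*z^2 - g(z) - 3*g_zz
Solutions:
 g(z) = C1*exp(-sqrt(2)*z*sqrt((3 - sqrt(4*k + 9))/k)/2) + C2*exp(sqrt(2)*z*sqrt((3 - sqrt(4*k + 9))/k)/2) + C3*exp(-sqrt(2)*z*sqrt((sqrt(4*k + 9) + 3)/k)/2) + C4*exp(sqrt(2)*z*sqrt((sqrt(4*k + 9) + 3)/k)/2) + k*z^2 - 6*k


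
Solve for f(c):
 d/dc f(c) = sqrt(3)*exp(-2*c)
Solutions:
 f(c) = C1 - sqrt(3)*exp(-2*c)/2


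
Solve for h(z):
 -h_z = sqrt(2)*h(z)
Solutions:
 h(z) = C1*exp(-sqrt(2)*z)


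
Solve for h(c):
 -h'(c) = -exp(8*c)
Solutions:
 h(c) = C1 + exp(8*c)/8


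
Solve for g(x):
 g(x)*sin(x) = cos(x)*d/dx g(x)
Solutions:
 g(x) = C1/cos(x)


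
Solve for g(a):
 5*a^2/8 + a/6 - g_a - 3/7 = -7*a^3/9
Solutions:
 g(a) = C1 + 7*a^4/36 + 5*a^3/24 + a^2/12 - 3*a/7


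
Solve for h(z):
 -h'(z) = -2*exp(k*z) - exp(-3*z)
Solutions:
 h(z) = C1 - exp(-3*z)/3 + 2*exp(k*z)/k


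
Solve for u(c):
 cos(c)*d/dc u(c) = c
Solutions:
 u(c) = C1 + Integral(c/cos(c), c)


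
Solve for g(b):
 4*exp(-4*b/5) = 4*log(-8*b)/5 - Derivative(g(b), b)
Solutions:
 g(b) = C1 + 4*b*log(-b)/5 + 4*b*(-1 + 3*log(2))/5 + 5*exp(-4*b/5)


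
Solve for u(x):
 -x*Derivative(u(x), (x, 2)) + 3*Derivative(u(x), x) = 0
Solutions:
 u(x) = C1 + C2*x^4


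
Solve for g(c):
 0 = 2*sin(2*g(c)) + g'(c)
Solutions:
 g(c) = pi - acos((-C1 - exp(8*c))/(C1 - exp(8*c)))/2
 g(c) = acos((-C1 - exp(8*c))/(C1 - exp(8*c)))/2


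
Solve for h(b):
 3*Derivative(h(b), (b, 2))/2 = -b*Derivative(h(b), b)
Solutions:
 h(b) = C1 + C2*erf(sqrt(3)*b/3)


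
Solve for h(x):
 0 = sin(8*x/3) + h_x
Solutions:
 h(x) = C1 + 3*cos(8*x/3)/8


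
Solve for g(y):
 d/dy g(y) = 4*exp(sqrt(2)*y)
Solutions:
 g(y) = C1 + 2*sqrt(2)*exp(sqrt(2)*y)


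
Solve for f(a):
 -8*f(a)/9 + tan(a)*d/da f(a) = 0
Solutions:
 f(a) = C1*sin(a)^(8/9)


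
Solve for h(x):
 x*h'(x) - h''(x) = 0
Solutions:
 h(x) = C1 + C2*erfi(sqrt(2)*x/2)


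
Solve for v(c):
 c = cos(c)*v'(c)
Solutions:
 v(c) = C1 + Integral(c/cos(c), c)


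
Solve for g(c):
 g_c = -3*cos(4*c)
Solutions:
 g(c) = C1 - 3*sin(4*c)/4


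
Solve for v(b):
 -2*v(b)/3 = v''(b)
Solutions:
 v(b) = C1*sin(sqrt(6)*b/3) + C2*cos(sqrt(6)*b/3)


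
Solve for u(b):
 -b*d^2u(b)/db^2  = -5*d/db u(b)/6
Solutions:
 u(b) = C1 + C2*b^(11/6)


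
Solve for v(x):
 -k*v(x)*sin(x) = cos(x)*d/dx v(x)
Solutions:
 v(x) = C1*exp(k*log(cos(x)))


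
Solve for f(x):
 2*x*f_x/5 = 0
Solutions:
 f(x) = C1


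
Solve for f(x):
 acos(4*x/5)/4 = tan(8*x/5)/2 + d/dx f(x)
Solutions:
 f(x) = C1 + x*acos(4*x/5)/4 - sqrt(25 - 16*x^2)/16 + 5*log(cos(8*x/5))/16


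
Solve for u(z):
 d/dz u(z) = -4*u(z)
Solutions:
 u(z) = C1*exp(-4*z)


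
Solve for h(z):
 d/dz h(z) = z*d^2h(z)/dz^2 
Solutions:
 h(z) = C1 + C2*z^2


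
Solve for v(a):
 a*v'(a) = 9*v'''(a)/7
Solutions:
 v(a) = C1 + Integral(C2*airyai(21^(1/3)*a/3) + C3*airybi(21^(1/3)*a/3), a)


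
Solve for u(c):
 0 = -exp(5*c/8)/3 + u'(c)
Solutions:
 u(c) = C1 + 8*exp(5*c/8)/15


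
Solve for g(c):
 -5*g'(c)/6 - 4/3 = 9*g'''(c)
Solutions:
 g(c) = C1 + C2*sin(sqrt(30)*c/18) + C3*cos(sqrt(30)*c/18) - 8*c/5


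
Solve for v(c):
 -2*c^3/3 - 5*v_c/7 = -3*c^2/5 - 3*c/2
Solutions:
 v(c) = C1 - 7*c^4/30 + 7*c^3/25 + 21*c^2/20


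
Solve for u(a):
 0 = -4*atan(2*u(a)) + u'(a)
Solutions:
 Integral(1/atan(2*_y), (_y, u(a))) = C1 + 4*a


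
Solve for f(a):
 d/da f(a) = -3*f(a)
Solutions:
 f(a) = C1*exp(-3*a)


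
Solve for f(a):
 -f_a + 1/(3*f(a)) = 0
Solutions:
 f(a) = -sqrt(C1 + 6*a)/3
 f(a) = sqrt(C1 + 6*a)/3


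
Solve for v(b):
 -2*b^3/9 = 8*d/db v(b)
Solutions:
 v(b) = C1 - b^4/144


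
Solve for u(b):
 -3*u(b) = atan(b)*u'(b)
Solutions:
 u(b) = C1*exp(-3*Integral(1/atan(b), b))


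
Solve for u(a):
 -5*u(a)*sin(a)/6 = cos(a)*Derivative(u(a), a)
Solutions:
 u(a) = C1*cos(a)^(5/6)


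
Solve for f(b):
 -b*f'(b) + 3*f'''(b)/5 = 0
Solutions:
 f(b) = C1 + Integral(C2*airyai(3^(2/3)*5^(1/3)*b/3) + C3*airybi(3^(2/3)*5^(1/3)*b/3), b)


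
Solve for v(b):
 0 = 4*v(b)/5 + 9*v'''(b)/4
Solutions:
 v(b) = C3*exp(-2*150^(1/3)*b/15) + (C1*sin(3^(5/6)*50^(1/3)*b/15) + C2*cos(3^(5/6)*50^(1/3)*b/15))*exp(150^(1/3)*b/15)


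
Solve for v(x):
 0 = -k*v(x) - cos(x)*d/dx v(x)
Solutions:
 v(x) = C1*exp(k*(log(sin(x) - 1) - log(sin(x) + 1))/2)


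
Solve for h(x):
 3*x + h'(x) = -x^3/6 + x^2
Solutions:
 h(x) = C1 - x^4/24 + x^3/3 - 3*x^2/2


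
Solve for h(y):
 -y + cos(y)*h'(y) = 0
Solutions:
 h(y) = C1 + Integral(y/cos(y), y)


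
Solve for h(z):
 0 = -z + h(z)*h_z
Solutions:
 h(z) = -sqrt(C1 + z^2)
 h(z) = sqrt(C1 + z^2)


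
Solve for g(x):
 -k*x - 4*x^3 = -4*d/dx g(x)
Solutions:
 g(x) = C1 + k*x^2/8 + x^4/4


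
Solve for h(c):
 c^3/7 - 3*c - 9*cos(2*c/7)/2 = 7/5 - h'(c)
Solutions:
 h(c) = C1 - c^4/28 + 3*c^2/2 + 7*c/5 + 63*sin(c/7)*cos(c/7)/2


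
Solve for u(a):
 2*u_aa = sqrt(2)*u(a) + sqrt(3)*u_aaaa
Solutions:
 u(a) = (C1*sin(2^(1/8)*3^(7/8)*a*sin(atan(sqrt(-1 + sqrt(6)))/2)/3) + C2*cos(2^(1/8)*3^(7/8)*a*sin(atan(sqrt(-1 + sqrt(6)))/2)/3))*exp(-2^(1/8)*3^(7/8)*a*cos(atan(sqrt(-1 + sqrt(6)))/2)/3) + (C3*sin(2^(1/8)*3^(7/8)*a*sin(atan(sqrt(-1 + sqrt(6)))/2)/3) + C4*cos(2^(1/8)*3^(7/8)*a*sin(atan(sqrt(-1 + sqrt(6)))/2)/3))*exp(2^(1/8)*3^(7/8)*a*cos(atan(sqrt(-1 + sqrt(6)))/2)/3)


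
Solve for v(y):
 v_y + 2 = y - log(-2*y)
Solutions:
 v(y) = C1 + y^2/2 - y*log(-y) + y*(-1 - log(2))


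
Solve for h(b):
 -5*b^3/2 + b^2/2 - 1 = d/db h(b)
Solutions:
 h(b) = C1 - 5*b^4/8 + b^3/6 - b


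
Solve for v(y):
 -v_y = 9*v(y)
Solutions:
 v(y) = C1*exp(-9*y)


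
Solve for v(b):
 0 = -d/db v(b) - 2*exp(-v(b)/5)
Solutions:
 v(b) = 5*log(C1 - 2*b/5)


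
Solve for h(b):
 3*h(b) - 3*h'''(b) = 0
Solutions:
 h(b) = C3*exp(b) + (C1*sin(sqrt(3)*b/2) + C2*cos(sqrt(3)*b/2))*exp(-b/2)


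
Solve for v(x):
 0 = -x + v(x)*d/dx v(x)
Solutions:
 v(x) = -sqrt(C1 + x^2)
 v(x) = sqrt(C1 + x^2)


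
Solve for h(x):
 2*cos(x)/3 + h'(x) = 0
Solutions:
 h(x) = C1 - 2*sin(x)/3


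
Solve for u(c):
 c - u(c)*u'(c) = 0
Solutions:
 u(c) = -sqrt(C1 + c^2)
 u(c) = sqrt(C1 + c^2)


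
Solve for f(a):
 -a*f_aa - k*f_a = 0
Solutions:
 f(a) = C1 + a^(1 - re(k))*(C2*sin(log(a)*Abs(im(k))) + C3*cos(log(a)*im(k)))


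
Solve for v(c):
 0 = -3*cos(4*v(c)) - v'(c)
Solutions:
 v(c) = -asin((C1 + exp(24*c))/(C1 - exp(24*c)))/4 + pi/4
 v(c) = asin((C1 + exp(24*c))/(C1 - exp(24*c)))/4


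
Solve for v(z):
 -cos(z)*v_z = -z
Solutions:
 v(z) = C1 + Integral(z/cos(z), z)


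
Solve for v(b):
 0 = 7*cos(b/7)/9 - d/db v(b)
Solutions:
 v(b) = C1 + 49*sin(b/7)/9


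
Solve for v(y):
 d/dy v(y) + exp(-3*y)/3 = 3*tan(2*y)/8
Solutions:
 v(y) = C1 + 3*log(tan(2*y)^2 + 1)/32 + exp(-3*y)/9


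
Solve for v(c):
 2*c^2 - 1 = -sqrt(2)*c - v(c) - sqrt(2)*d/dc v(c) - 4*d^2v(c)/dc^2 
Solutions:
 v(c) = -2*c^2 + 3*sqrt(2)*c + (C1*sin(sqrt(14)*c/8) + C2*cos(sqrt(14)*c/8))*exp(-sqrt(2)*c/8) + 11


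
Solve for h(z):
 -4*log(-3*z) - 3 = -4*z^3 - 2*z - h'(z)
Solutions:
 h(z) = C1 - z^4 - z^2 + 4*z*log(-z) + z*(-1 + 4*log(3))


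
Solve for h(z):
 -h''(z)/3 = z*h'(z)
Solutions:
 h(z) = C1 + C2*erf(sqrt(6)*z/2)


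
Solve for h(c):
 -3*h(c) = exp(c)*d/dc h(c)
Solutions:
 h(c) = C1*exp(3*exp(-c))


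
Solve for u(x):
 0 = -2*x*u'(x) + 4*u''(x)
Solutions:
 u(x) = C1 + C2*erfi(x/2)


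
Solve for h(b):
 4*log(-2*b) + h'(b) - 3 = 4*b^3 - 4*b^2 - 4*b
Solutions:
 h(b) = C1 + b^4 - 4*b^3/3 - 2*b^2 - 4*b*log(-b) + b*(7 - 4*log(2))


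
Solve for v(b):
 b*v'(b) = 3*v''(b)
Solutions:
 v(b) = C1 + C2*erfi(sqrt(6)*b/6)


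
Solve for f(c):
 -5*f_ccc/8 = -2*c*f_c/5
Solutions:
 f(c) = C1 + Integral(C2*airyai(2*10^(1/3)*c/5) + C3*airybi(2*10^(1/3)*c/5), c)


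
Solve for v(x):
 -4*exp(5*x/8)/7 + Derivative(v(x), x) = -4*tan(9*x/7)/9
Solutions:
 v(x) = C1 + 32*exp(5*x/8)/35 + 28*log(cos(9*x/7))/81


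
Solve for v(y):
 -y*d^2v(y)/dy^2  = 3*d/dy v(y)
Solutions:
 v(y) = C1 + C2/y^2


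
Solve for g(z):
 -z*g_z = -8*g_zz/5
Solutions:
 g(z) = C1 + C2*erfi(sqrt(5)*z/4)


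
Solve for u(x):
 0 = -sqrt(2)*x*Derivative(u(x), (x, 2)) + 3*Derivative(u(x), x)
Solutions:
 u(x) = C1 + C2*x^(1 + 3*sqrt(2)/2)


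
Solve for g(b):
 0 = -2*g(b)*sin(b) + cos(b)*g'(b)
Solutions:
 g(b) = C1/cos(b)^2


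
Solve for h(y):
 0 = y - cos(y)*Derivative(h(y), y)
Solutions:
 h(y) = C1 + Integral(y/cos(y), y)


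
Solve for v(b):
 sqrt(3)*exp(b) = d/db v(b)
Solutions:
 v(b) = C1 + sqrt(3)*exp(b)


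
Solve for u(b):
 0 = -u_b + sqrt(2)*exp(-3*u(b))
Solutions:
 u(b) = log(C1 + 3*sqrt(2)*b)/3
 u(b) = log((-3^(1/3) - 3^(5/6)*I)*(C1 + sqrt(2)*b)^(1/3)/2)
 u(b) = log((-3^(1/3) + 3^(5/6)*I)*(C1 + sqrt(2)*b)^(1/3)/2)


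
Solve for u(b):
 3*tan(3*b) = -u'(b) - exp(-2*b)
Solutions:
 u(b) = C1 - log(tan(3*b)^2 + 1)/2 + exp(-2*b)/2


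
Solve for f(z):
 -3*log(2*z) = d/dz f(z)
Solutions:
 f(z) = C1 - 3*z*log(z) - z*log(8) + 3*z


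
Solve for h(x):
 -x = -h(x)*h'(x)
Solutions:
 h(x) = -sqrt(C1 + x^2)
 h(x) = sqrt(C1 + x^2)


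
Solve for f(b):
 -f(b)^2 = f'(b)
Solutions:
 f(b) = 1/(C1 + b)


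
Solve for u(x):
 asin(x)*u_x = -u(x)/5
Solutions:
 u(x) = C1*exp(-Integral(1/asin(x), x)/5)


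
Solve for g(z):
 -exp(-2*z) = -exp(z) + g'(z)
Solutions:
 g(z) = C1 + exp(z) + exp(-2*z)/2


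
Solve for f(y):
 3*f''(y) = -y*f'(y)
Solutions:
 f(y) = C1 + C2*erf(sqrt(6)*y/6)


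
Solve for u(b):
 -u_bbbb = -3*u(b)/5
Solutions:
 u(b) = C1*exp(-3^(1/4)*5^(3/4)*b/5) + C2*exp(3^(1/4)*5^(3/4)*b/5) + C3*sin(3^(1/4)*5^(3/4)*b/5) + C4*cos(3^(1/4)*5^(3/4)*b/5)


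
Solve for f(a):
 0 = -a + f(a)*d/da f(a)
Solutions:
 f(a) = -sqrt(C1 + a^2)
 f(a) = sqrt(C1 + a^2)


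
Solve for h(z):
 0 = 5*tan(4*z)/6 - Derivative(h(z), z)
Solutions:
 h(z) = C1 - 5*log(cos(4*z))/24


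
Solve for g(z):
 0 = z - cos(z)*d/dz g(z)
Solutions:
 g(z) = C1 + Integral(z/cos(z), z)


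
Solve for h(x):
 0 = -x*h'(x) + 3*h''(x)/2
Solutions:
 h(x) = C1 + C2*erfi(sqrt(3)*x/3)


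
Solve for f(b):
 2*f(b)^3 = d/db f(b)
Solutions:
 f(b) = -sqrt(2)*sqrt(-1/(C1 + 2*b))/2
 f(b) = sqrt(2)*sqrt(-1/(C1 + 2*b))/2


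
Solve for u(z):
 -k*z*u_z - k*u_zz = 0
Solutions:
 u(z) = C1 + C2*erf(sqrt(2)*z/2)


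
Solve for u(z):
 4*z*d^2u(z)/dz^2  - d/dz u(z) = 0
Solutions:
 u(z) = C1 + C2*z^(5/4)


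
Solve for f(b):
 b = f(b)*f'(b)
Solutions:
 f(b) = -sqrt(C1 + b^2)
 f(b) = sqrt(C1 + b^2)


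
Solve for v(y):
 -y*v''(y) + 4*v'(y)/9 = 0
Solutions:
 v(y) = C1 + C2*y^(13/9)


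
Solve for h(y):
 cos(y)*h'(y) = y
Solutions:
 h(y) = C1 + Integral(y/cos(y), y)


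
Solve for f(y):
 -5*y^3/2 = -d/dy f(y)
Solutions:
 f(y) = C1 + 5*y^4/8


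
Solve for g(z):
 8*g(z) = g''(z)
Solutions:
 g(z) = C1*exp(-2*sqrt(2)*z) + C2*exp(2*sqrt(2)*z)


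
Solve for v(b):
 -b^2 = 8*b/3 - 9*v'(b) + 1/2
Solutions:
 v(b) = C1 + b^3/27 + 4*b^2/27 + b/18


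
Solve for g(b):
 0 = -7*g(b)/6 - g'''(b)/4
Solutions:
 g(b) = C3*exp(-14^(1/3)*3^(2/3)*b/3) + (C1*sin(14^(1/3)*3^(1/6)*b/2) + C2*cos(14^(1/3)*3^(1/6)*b/2))*exp(14^(1/3)*3^(2/3)*b/6)


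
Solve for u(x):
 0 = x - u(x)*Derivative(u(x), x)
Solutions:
 u(x) = -sqrt(C1 + x^2)
 u(x) = sqrt(C1 + x^2)


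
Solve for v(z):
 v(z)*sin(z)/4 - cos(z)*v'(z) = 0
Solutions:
 v(z) = C1/cos(z)^(1/4)


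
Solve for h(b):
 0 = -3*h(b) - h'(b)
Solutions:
 h(b) = C1*exp(-3*b)


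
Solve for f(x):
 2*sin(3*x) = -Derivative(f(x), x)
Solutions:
 f(x) = C1 + 2*cos(3*x)/3


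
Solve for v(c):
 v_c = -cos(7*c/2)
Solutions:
 v(c) = C1 - 2*sin(7*c/2)/7


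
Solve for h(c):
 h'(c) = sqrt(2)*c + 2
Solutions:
 h(c) = C1 + sqrt(2)*c^2/2 + 2*c


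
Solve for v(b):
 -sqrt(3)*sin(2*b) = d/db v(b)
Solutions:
 v(b) = C1 + sqrt(3)*cos(2*b)/2


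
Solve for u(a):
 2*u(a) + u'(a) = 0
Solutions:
 u(a) = C1*exp(-2*a)


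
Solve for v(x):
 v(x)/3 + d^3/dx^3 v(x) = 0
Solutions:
 v(x) = C3*exp(-3^(2/3)*x/3) + (C1*sin(3^(1/6)*x/2) + C2*cos(3^(1/6)*x/2))*exp(3^(2/3)*x/6)


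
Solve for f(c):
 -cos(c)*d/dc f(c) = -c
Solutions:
 f(c) = C1 + Integral(c/cos(c), c)


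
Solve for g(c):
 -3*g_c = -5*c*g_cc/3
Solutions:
 g(c) = C1 + C2*c^(14/5)


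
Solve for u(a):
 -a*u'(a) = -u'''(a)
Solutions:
 u(a) = C1 + Integral(C2*airyai(a) + C3*airybi(a), a)


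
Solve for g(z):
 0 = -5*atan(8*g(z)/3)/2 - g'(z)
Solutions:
 Integral(1/atan(8*_y/3), (_y, g(z))) = C1 - 5*z/2


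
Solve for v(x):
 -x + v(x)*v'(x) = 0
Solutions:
 v(x) = -sqrt(C1 + x^2)
 v(x) = sqrt(C1 + x^2)


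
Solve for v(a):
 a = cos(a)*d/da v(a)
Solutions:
 v(a) = C1 + Integral(a/cos(a), a)


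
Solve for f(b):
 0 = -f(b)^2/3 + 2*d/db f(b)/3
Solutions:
 f(b) = -2/(C1 + b)


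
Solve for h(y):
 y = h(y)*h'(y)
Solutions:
 h(y) = -sqrt(C1 + y^2)
 h(y) = sqrt(C1 + y^2)


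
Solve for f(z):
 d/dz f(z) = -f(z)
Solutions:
 f(z) = C1*exp(-z)


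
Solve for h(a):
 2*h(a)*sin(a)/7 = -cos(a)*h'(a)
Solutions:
 h(a) = C1*cos(a)^(2/7)


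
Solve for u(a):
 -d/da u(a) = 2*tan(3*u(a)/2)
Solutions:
 u(a) = -2*asin(C1*exp(-3*a))/3 + 2*pi/3
 u(a) = 2*asin(C1*exp(-3*a))/3


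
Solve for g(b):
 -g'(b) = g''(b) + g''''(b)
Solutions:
 g(b) = C1 + C2*exp(6^(1/3)*b*(-2*3^(1/3)/(9 + sqrt(93))^(1/3) + 2^(1/3)*(9 + sqrt(93))^(1/3))/12)*sin(2^(1/3)*3^(1/6)*b*(6/(9 + sqrt(93))^(1/3) + 2^(1/3)*3^(2/3)*(9 + sqrt(93))^(1/3))/12) + C3*exp(6^(1/3)*b*(-2*3^(1/3)/(9 + sqrt(93))^(1/3) + 2^(1/3)*(9 + sqrt(93))^(1/3))/12)*cos(2^(1/3)*3^(1/6)*b*(6/(9 + sqrt(93))^(1/3) + 2^(1/3)*3^(2/3)*(9 + sqrt(93))^(1/3))/12) + C4*exp(-6^(1/3)*b*(-2*3^(1/3)/(9 + sqrt(93))^(1/3) + 2^(1/3)*(9 + sqrt(93))^(1/3))/6)


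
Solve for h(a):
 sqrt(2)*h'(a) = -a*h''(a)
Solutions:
 h(a) = C1 + C2*a^(1 - sqrt(2))


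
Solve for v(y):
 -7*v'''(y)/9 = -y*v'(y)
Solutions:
 v(y) = C1 + Integral(C2*airyai(21^(2/3)*y/7) + C3*airybi(21^(2/3)*y/7), y)


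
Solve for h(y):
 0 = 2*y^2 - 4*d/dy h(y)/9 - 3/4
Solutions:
 h(y) = C1 + 3*y^3/2 - 27*y/16


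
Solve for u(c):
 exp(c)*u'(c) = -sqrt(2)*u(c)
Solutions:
 u(c) = C1*exp(sqrt(2)*exp(-c))


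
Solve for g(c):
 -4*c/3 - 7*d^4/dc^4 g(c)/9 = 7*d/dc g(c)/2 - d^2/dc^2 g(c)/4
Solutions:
 g(c) = C1 + C2*exp(21^(1/3)*c*(21^(1/3)/(sqrt(86415) + 294)^(1/3) + (sqrt(86415) + 294)^(1/3))/28)*sin(3^(1/6)*7^(1/3)*c*(-3^(2/3)*(sqrt(86415) + 294)^(1/3) + 3*7^(1/3)/(sqrt(86415) + 294)^(1/3))/28) + C3*exp(21^(1/3)*c*(21^(1/3)/(sqrt(86415) + 294)^(1/3) + (sqrt(86415) + 294)^(1/3))/28)*cos(3^(1/6)*7^(1/3)*c*(-3^(2/3)*(sqrt(86415) + 294)^(1/3) + 3*7^(1/3)/(sqrt(86415) + 294)^(1/3))/28) + C4*exp(-21^(1/3)*c*(21^(1/3)/(sqrt(86415) + 294)^(1/3) + (sqrt(86415) + 294)^(1/3))/14) - 4*c^2/21 - 4*c/147


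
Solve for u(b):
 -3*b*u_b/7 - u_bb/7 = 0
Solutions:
 u(b) = C1 + C2*erf(sqrt(6)*b/2)


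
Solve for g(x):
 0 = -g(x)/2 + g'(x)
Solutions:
 g(x) = C1*exp(x/2)


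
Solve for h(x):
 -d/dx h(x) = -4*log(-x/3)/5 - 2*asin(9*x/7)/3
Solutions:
 h(x) = C1 + 4*x*log(-x)/5 + 2*x*asin(9*x/7)/3 - 4*x*log(3)/5 - 4*x/5 + 2*sqrt(49 - 81*x^2)/27


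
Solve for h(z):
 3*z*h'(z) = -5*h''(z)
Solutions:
 h(z) = C1 + C2*erf(sqrt(30)*z/10)


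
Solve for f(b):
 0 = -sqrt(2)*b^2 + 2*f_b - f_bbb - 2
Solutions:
 f(b) = C1 + C2*exp(-sqrt(2)*b) + C3*exp(sqrt(2)*b) + sqrt(2)*b^3/6 + sqrt(2)*b/2 + b


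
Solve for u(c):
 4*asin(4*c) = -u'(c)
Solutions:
 u(c) = C1 - 4*c*asin(4*c) - sqrt(1 - 16*c^2)


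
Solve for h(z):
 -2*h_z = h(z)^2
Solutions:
 h(z) = 2/(C1 + z)


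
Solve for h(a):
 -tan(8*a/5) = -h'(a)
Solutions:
 h(a) = C1 - 5*log(cos(8*a/5))/8


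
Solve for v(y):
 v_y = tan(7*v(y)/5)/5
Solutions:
 v(y) = -5*asin(C1*exp(7*y/25))/7 + 5*pi/7
 v(y) = 5*asin(C1*exp(7*y/25))/7


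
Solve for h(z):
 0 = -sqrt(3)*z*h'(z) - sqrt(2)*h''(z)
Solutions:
 h(z) = C1 + C2*erf(6^(1/4)*z/2)


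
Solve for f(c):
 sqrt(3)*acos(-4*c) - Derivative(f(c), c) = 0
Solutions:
 f(c) = C1 + sqrt(3)*(c*acos(-4*c) + sqrt(1 - 16*c^2)/4)


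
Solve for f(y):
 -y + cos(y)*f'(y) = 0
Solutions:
 f(y) = C1 + Integral(y/cos(y), y)


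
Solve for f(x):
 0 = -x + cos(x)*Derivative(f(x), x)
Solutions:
 f(x) = C1 + Integral(x/cos(x), x)


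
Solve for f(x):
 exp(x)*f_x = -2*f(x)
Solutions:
 f(x) = C1*exp(2*exp(-x))


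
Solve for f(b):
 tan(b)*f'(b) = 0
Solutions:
 f(b) = C1


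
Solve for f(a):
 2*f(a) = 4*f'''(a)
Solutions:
 f(a) = C3*exp(2^(2/3)*a/2) + (C1*sin(2^(2/3)*sqrt(3)*a/4) + C2*cos(2^(2/3)*sqrt(3)*a/4))*exp(-2^(2/3)*a/4)


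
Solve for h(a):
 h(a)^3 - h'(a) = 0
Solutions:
 h(a) = -sqrt(2)*sqrt(-1/(C1 + a))/2
 h(a) = sqrt(2)*sqrt(-1/(C1 + a))/2


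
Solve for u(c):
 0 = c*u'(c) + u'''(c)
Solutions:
 u(c) = C1 + Integral(C2*airyai(-c) + C3*airybi(-c), c)


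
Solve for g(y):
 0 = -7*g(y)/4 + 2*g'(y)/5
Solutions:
 g(y) = C1*exp(35*y/8)


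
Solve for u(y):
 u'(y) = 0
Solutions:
 u(y) = C1


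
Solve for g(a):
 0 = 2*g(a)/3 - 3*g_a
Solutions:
 g(a) = C1*exp(2*a/9)


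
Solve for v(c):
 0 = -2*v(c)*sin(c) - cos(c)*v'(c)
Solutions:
 v(c) = C1*cos(c)^2


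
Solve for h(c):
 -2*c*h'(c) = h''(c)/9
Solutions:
 h(c) = C1 + C2*erf(3*c)


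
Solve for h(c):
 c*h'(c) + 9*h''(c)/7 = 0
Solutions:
 h(c) = C1 + C2*erf(sqrt(14)*c/6)


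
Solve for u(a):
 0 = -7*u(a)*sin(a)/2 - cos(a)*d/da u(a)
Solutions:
 u(a) = C1*cos(a)^(7/2)


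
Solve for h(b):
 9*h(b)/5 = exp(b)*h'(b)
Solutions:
 h(b) = C1*exp(-9*exp(-b)/5)


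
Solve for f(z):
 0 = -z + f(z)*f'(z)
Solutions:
 f(z) = -sqrt(C1 + z^2)
 f(z) = sqrt(C1 + z^2)


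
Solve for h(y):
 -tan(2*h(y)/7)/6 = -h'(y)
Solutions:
 h(y) = -7*asin(C1*exp(y/21))/2 + 7*pi/2
 h(y) = 7*asin(C1*exp(y/21))/2


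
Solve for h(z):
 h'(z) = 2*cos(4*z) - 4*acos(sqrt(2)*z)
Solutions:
 h(z) = C1 - 4*z*acos(sqrt(2)*z) + 2*sqrt(2)*sqrt(1 - 2*z^2) + sin(4*z)/2


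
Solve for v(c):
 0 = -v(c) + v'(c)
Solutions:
 v(c) = C1*exp(c)


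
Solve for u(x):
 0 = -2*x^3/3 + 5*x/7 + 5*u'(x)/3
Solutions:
 u(x) = C1 + x^4/10 - 3*x^2/14


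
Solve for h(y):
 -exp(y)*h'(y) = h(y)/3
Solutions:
 h(y) = C1*exp(exp(-y)/3)


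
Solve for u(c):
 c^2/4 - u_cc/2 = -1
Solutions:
 u(c) = C1 + C2*c + c^4/24 + c^2


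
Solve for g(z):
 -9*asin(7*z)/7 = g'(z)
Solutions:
 g(z) = C1 - 9*z*asin(7*z)/7 - 9*sqrt(1 - 49*z^2)/49


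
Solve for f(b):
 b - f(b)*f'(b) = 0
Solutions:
 f(b) = -sqrt(C1 + b^2)
 f(b) = sqrt(C1 + b^2)


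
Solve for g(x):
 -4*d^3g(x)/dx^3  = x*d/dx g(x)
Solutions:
 g(x) = C1 + Integral(C2*airyai(-2^(1/3)*x/2) + C3*airybi(-2^(1/3)*x/2), x)


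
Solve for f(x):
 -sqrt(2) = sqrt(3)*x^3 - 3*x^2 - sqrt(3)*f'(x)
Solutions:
 f(x) = C1 + x^4/4 - sqrt(3)*x^3/3 + sqrt(6)*x/3


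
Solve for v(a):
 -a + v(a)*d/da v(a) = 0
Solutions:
 v(a) = -sqrt(C1 + a^2)
 v(a) = sqrt(C1 + a^2)


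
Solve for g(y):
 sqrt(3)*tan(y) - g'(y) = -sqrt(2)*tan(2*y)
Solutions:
 g(y) = C1 - sqrt(3)*log(cos(y)) - sqrt(2)*log(cos(2*y))/2


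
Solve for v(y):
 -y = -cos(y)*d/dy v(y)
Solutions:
 v(y) = C1 + Integral(y/cos(y), y)


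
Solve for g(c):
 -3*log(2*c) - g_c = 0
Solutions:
 g(c) = C1 - 3*c*log(c) - c*log(8) + 3*c


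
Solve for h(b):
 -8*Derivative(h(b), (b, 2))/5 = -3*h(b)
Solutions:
 h(b) = C1*exp(-sqrt(30)*b/4) + C2*exp(sqrt(30)*b/4)


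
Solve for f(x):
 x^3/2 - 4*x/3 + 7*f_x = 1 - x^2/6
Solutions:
 f(x) = C1 - x^4/56 - x^3/126 + 2*x^2/21 + x/7


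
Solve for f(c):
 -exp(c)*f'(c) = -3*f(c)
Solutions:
 f(c) = C1*exp(-3*exp(-c))


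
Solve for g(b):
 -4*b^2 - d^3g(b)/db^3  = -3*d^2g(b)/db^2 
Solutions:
 g(b) = C1 + C2*b + C3*exp(3*b) + b^4/9 + 4*b^3/27 + 4*b^2/27


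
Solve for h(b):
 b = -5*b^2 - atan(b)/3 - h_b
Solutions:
 h(b) = C1 - 5*b^3/3 - b^2/2 - b*atan(b)/3 + log(b^2 + 1)/6


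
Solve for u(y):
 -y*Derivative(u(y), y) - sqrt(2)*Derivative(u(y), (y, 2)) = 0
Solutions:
 u(y) = C1 + C2*erf(2^(1/4)*y/2)


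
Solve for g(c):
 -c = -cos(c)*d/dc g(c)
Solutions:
 g(c) = C1 + Integral(c/cos(c), c)


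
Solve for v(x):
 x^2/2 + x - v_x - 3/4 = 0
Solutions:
 v(x) = C1 + x^3/6 + x^2/2 - 3*x/4


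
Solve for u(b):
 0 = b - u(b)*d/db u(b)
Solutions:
 u(b) = -sqrt(C1 + b^2)
 u(b) = sqrt(C1 + b^2)


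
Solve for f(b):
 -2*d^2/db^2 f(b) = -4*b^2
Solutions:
 f(b) = C1 + C2*b + b^4/6


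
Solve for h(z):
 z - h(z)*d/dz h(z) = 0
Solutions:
 h(z) = -sqrt(C1 + z^2)
 h(z) = sqrt(C1 + z^2)


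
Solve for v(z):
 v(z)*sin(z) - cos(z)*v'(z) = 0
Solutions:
 v(z) = C1/cos(z)


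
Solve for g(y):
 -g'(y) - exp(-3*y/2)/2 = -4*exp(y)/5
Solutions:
 g(y) = C1 + 4*exp(y)/5 + exp(-3*y/2)/3


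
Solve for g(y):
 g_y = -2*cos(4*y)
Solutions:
 g(y) = C1 - sin(4*y)/2


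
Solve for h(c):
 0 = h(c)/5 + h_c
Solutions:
 h(c) = C1*exp(-c/5)


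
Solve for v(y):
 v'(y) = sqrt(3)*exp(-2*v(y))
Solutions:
 v(y) = log(-sqrt(C1 + 2*sqrt(3)*y))
 v(y) = log(C1 + 2*sqrt(3)*y)/2


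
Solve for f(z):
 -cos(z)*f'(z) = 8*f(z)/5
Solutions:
 f(z) = C1*(sin(z) - 1)^(4/5)/(sin(z) + 1)^(4/5)


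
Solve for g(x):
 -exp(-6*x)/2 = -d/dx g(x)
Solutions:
 g(x) = C1 - exp(-6*x)/12


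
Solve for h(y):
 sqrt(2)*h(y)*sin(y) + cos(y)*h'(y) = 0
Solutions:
 h(y) = C1*cos(y)^(sqrt(2))


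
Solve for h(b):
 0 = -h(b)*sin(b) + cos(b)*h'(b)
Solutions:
 h(b) = C1/cos(b)


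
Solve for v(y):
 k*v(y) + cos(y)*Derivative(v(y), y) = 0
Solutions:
 v(y) = C1*exp(k*(log(sin(y) - 1) - log(sin(y) + 1))/2)


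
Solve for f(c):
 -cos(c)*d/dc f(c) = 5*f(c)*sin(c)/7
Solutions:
 f(c) = C1*cos(c)^(5/7)


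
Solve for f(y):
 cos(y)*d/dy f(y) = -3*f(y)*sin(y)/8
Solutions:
 f(y) = C1*cos(y)^(3/8)


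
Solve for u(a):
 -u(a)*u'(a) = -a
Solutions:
 u(a) = -sqrt(C1 + a^2)
 u(a) = sqrt(C1 + a^2)


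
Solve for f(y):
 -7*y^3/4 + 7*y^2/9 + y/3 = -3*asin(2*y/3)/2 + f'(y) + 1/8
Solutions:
 f(y) = C1 - 7*y^4/16 + 7*y^3/27 + y^2/6 + 3*y*asin(2*y/3)/2 - y/8 + 3*sqrt(9 - 4*y^2)/4


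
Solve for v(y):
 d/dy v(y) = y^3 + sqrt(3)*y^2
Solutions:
 v(y) = C1 + y^4/4 + sqrt(3)*y^3/3


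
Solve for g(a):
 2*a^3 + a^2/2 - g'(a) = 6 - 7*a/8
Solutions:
 g(a) = C1 + a^4/2 + a^3/6 + 7*a^2/16 - 6*a


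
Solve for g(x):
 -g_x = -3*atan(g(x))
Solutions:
 Integral(1/atan(_y), (_y, g(x))) = C1 + 3*x


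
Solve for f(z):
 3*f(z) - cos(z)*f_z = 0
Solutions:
 f(z) = C1*(sin(z) + 1)^(3/2)/(sin(z) - 1)^(3/2)


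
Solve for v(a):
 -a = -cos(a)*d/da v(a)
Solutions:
 v(a) = C1 + Integral(a/cos(a), a)


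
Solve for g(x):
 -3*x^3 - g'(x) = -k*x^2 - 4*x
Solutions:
 g(x) = C1 + k*x^3/3 - 3*x^4/4 + 2*x^2


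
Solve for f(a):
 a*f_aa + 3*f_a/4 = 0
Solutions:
 f(a) = C1 + C2*a^(1/4)


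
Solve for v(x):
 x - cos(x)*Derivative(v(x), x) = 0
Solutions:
 v(x) = C1 + Integral(x/cos(x), x)


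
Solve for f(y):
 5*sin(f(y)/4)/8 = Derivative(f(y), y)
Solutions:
 -5*y/8 + 2*log(cos(f(y)/4) - 1) - 2*log(cos(f(y)/4) + 1) = C1


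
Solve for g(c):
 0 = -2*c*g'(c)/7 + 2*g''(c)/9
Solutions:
 g(c) = C1 + C2*erfi(3*sqrt(14)*c/14)


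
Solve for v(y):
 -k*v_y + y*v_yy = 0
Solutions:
 v(y) = C1 + y^(re(k) + 1)*(C2*sin(log(y)*Abs(im(k))) + C3*cos(log(y)*im(k)))


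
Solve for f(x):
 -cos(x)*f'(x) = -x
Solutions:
 f(x) = C1 + Integral(x/cos(x), x)


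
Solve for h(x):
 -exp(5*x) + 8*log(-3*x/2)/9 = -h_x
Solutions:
 h(x) = C1 - 8*x*log(-x)/9 + 8*x*(-log(3) + log(2) + 1)/9 + exp(5*x)/5


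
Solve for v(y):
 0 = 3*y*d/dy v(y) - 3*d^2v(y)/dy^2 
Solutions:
 v(y) = C1 + C2*erfi(sqrt(2)*y/2)


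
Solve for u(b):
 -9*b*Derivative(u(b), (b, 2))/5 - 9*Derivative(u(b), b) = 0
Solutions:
 u(b) = C1 + C2/b^4


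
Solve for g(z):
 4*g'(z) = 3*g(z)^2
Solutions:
 g(z) = -4/(C1 + 3*z)


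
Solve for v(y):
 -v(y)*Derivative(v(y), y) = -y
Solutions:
 v(y) = -sqrt(C1 + y^2)
 v(y) = sqrt(C1 + y^2)


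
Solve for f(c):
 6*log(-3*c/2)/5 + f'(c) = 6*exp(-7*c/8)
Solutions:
 f(c) = C1 - 6*c*log(-c)/5 + 6*c*(-log(3) + log(2) + 1)/5 - 48*exp(-7*c/8)/7


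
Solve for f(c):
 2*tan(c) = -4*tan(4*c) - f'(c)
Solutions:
 f(c) = C1 + 2*log(cos(c)) + log(cos(4*c))


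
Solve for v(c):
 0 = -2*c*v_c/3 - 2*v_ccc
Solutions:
 v(c) = C1 + Integral(C2*airyai(-3^(2/3)*c/3) + C3*airybi(-3^(2/3)*c/3), c)


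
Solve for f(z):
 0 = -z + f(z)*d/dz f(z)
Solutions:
 f(z) = -sqrt(C1 + z^2)
 f(z) = sqrt(C1 + z^2)


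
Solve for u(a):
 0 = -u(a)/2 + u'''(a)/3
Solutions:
 u(a) = C3*exp(2^(2/3)*3^(1/3)*a/2) + (C1*sin(2^(2/3)*3^(5/6)*a/4) + C2*cos(2^(2/3)*3^(5/6)*a/4))*exp(-2^(2/3)*3^(1/3)*a/4)


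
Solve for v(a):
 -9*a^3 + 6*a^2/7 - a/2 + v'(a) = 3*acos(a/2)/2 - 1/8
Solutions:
 v(a) = C1 + 9*a^4/4 - 2*a^3/7 + a^2/4 + 3*a*acos(a/2)/2 - a/8 - 3*sqrt(4 - a^2)/2


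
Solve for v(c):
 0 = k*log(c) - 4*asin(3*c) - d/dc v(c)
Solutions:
 v(c) = C1 + c*k*(log(c) - 1) - 4*c*asin(3*c) - 4*sqrt(1 - 9*c^2)/3


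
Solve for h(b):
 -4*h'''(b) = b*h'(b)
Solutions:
 h(b) = C1 + Integral(C2*airyai(-2^(1/3)*b/2) + C3*airybi(-2^(1/3)*b/2), b)


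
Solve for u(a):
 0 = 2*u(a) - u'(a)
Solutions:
 u(a) = C1*exp(2*a)


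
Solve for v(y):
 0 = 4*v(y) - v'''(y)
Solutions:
 v(y) = C3*exp(2^(2/3)*y) + (C1*sin(2^(2/3)*sqrt(3)*y/2) + C2*cos(2^(2/3)*sqrt(3)*y/2))*exp(-2^(2/3)*y/2)


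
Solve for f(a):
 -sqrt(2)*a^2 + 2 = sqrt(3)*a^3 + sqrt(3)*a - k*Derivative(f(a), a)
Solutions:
 f(a) = C1 + sqrt(3)*a^4/(4*k) + sqrt(2)*a^3/(3*k) + sqrt(3)*a^2/(2*k) - 2*a/k


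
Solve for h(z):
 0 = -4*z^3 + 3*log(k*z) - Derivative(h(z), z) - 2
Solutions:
 h(z) = C1 - z^4 + 3*z*log(k*z) - 5*z


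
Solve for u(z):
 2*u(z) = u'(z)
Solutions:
 u(z) = C1*exp(2*z)


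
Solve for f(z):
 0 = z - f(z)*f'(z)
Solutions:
 f(z) = -sqrt(C1 + z^2)
 f(z) = sqrt(C1 + z^2)


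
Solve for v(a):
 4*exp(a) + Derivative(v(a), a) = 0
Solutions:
 v(a) = C1 - 4*exp(a)


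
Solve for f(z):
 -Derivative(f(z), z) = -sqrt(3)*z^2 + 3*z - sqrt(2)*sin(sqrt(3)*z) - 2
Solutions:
 f(z) = C1 + sqrt(3)*z^3/3 - 3*z^2/2 + 2*z - sqrt(6)*cos(sqrt(3)*z)/3


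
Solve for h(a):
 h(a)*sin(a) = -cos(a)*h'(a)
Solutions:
 h(a) = C1*cos(a)


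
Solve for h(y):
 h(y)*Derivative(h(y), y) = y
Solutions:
 h(y) = -sqrt(C1 + y^2)
 h(y) = sqrt(C1 + y^2)


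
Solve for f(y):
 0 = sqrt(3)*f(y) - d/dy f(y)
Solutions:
 f(y) = C1*exp(sqrt(3)*y)


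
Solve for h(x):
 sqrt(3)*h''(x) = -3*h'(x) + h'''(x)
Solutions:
 h(x) = C1 + C2*exp(x*(-sqrt(15) + sqrt(3))/2) + C3*exp(x*(sqrt(3) + sqrt(15))/2)


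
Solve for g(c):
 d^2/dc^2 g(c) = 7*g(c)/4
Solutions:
 g(c) = C1*exp(-sqrt(7)*c/2) + C2*exp(sqrt(7)*c/2)


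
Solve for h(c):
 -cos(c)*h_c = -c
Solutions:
 h(c) = C1 + Integral(c/cos(c), c)


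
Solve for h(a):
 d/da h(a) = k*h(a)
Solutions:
 h(a) = C1*exp(a*k)


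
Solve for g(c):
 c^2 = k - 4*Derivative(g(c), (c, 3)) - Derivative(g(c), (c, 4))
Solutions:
 g(c) = C1 + C2*c + C3*c^2 + C4*exp(-4*c) - c^5/240 + c^4/192 + c^3*(8*k - 1)/192


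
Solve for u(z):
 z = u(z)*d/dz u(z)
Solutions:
 u(z) = -sqrt(C1 + z^2)
 u(z) = sqrt(C1 + z^2)


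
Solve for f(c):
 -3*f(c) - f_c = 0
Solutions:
 f(c) = C1*exp(-3*c)


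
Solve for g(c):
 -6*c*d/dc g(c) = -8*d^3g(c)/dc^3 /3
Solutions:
 g(c) = C1 + Integral(C2*airyai(2^(1/3)*3^(2/3)*c/2) + C3*airybi(2^(1/3)*3^(2/3)*c/2), c)


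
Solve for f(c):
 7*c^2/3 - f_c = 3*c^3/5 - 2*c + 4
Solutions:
 f(c) = C1 - 3*c^4/20 + 7*c^3/9 + c^2 - 4*c


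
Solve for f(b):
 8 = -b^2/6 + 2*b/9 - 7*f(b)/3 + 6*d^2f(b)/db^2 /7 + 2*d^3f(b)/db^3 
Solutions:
 f(b) = C1*exp(-b*(6*12^(1/3)/(49*sqrt(2377) + 2389)^(1/3) + 12 + 18^(1/3)*(49*sqrt(2377) + 2389)^(1/3))/84)*sin(2^(1/3)*3^(1/6)*b*(-(49*sqrt(2377) + 2389)^(1/3) + 2*2^(1/3)*3^(2/3)/(49*sqrt(2377) + 2389)^(1/3))/28) + C2*exp(-b*(6*12^(1/3)/(49*sqrt(2377) + 2389)^(1/3) + 12 + 18^(1/3)*(49*sqrt(2377) + 2389)^(1/3))/84)*cos(2^(1/3)*3^(1/6)*b*(-(49*sqrt(2377) + 2389)^(1/3) + 2*2^(1/3)*3^(2/3)/(49*sqrt(2377) + 2389)^(1/3))/28) + C3*exp(b*(-6 + 6*12^(1/3)/(49*sqrt(2377) + 2389)^(1/3) + 18^(1/3)*(49*sqrt(2377) + 2389)^(1/3))/42) - b^2/14 + 2*b/21 - 1194/343


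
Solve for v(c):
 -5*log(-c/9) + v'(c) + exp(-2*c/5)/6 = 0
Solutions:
 v(c) = C1 + 5*c*log(-c) + 5*c*(-2*log(3) - 1) + 5*exp(-2*c/5)/12


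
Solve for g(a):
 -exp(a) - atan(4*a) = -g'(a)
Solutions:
 g(a) = C1 + a*atan(4*a) + exp(a) - log(16*a^2 + 1)/8


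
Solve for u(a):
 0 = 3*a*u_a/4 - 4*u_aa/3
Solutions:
 u(a) = C1 + C2*erfi(3*sqrt(2)*a/8)


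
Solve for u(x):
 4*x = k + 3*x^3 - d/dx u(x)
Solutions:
 u(x) = C1 + k*x + 3*x^4/4 - 2*x^2


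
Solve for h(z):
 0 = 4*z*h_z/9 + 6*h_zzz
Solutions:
 h(z) = C1 + Integral(C2*airyai(-2^(1/3)*z/3) + C3*airybi(-2^(1/3)*z/3), z)


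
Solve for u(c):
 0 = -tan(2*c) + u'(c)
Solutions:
 u(c) = C1 - log(cos(2*c))/2


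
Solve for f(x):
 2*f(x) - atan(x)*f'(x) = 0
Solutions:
 f(x) = C1*exp(2*Integral(1/atan(x), x))


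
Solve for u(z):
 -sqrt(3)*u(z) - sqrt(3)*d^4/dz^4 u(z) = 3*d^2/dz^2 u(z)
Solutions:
 u(z) = C1*exp(-z*(-sqrt(6) + sqrt(2))/4)*sin(z*(sqrt(2) + sqrt(6))/4) + C2*exp(-z*(-sqrt(6) + sqrt(2))/4)*cos(z*(sqrt(2) + sqrt(6))/4) + C3*exp(z*(-sqrt(6) + sqrt(2))/4)*sin(z*(sqrt(2) + sqrt(6))/4) + C4*exp(z*(-sqrt(6) + sqrt(2))/4)*cos(z*(sqrt(2) + sqrt(6))/4)


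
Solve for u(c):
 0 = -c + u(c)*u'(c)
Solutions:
 u(c) = -sqrt(C1 + c^2)
 u(c) = sqrt(C1 + c^2)


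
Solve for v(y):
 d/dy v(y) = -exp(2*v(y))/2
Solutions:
 v(y) = log(-1/(C1 - y))/2
 v(y) = log(-sqrt(1/(C1 + y)))


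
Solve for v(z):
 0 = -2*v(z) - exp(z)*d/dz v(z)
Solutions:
 v(z) = C1*exp(2*exp(-z))


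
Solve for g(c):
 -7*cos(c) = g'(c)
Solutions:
 g(c) = C1 - 7*sin(c)


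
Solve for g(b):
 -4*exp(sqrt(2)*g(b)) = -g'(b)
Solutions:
 g(b) = sqrt(2)*(2*log(-1/(C1 + 4*b)) - log(2))/4


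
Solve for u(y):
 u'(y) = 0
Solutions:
 u(y) = C1


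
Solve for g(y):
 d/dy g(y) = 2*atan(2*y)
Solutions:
 g(y) = C1 + 2*y*atan(2*y) - log(4*y^2 + 1)/2


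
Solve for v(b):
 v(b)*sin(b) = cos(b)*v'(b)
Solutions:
 v(b) = C1/cos(b)


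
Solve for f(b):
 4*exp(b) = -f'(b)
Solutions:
 f(b) = C1 - 4*exp(b)


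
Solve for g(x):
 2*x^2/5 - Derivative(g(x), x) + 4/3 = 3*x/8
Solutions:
 g(x) = C1 + 2*x^3/15 - 3*x^2/16 + 4*x/3


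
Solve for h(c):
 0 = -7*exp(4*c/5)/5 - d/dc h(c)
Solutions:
 h(c) = C1 - 7*exp(4*c/5)/4


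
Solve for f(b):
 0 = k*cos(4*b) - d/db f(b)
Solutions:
 f(b) = C1 + k*sin(4*b)/4


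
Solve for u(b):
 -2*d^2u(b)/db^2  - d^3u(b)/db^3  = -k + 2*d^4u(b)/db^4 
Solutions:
 u(b) = C1 + C2*b + b^2*k/4 + (C3*sin(sqrt(15)*b/4) + C4*cos(sqrt(15)*b/4))*exp(-b/4)


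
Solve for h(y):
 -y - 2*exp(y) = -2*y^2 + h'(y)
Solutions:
 h(y) = C1 + 2*y^3/3 - y^2/2 - 2*exp(y)


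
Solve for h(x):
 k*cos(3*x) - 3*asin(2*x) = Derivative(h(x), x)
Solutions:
 h(x) = C1 + k*sin(3*x)/3 - 3*x*asin(2*x) - 3*sqrt(1 - 4*x^2)/2


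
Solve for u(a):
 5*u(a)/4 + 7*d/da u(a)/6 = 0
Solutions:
 u(a) = C1*exp(-15*a/14)


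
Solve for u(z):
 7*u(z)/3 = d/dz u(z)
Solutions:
 u(z) = C1*exp(7*z/3)


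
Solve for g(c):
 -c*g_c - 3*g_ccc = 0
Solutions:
 g(c) = C1 + Integral(C2*airyai(-3^(2/3)*c/3) + C3*airybi(-3^(2/3)*c/3), c)


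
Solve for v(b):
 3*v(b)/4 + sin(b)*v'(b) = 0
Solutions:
 v(b) = C1*(cos(b) + 1)^(3/8)/(cos(b) - 1)^(3/8)


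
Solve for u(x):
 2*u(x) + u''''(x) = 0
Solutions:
 u(x) = (C1*sin(2^(3/4)*x/2) + C2*cos(2^(3/4)*x/2))*exp(-2^(3/4)*x/2) + (C3*sin(2^(3/4)*x/2) + C4*cos(2^(3/4)*x/2))*exp(2^(3/4)*x/2)


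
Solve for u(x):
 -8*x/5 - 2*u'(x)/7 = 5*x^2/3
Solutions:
 u(x) = C1 - 35*x^3/18 - 14*x^2/5


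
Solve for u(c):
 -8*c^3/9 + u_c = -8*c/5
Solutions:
 u(c) = C1 + 2*c^4/9 - 4*c^2/5


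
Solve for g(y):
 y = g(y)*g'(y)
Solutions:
 g(y) = -sqrt(C1 + y^2)
 g(y) = sqrt(C1 + y^2)


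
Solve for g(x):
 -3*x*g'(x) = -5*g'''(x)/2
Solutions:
 g(x) = C1 + Integral(C2*airyai(5^(2/3)*6^(1/3)*x/5) + C3*airybi(5^(2/3)*6^(1/3)*x/5), x)


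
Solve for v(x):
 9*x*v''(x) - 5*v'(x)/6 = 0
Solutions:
 v(x) = C1 + C2*x^(59/54)


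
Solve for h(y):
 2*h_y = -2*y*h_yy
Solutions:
 h(y) = C1 + C2*log(y)


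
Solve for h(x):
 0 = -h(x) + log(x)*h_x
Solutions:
 h(x) = C1*exp(li(x))


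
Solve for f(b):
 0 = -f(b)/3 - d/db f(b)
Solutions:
 f(b) = C1*exp(-b/3)


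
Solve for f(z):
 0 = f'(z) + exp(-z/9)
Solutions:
 f(z) = C1 + 9*exp(-z/9)


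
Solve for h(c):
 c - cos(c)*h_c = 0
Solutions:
 h(c) = C1 + Integral(c/cos(c), c)


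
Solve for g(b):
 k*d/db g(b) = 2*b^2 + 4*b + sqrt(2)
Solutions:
 g(b) = C1 + 2*b^3/(3*k) + 2*b^2/k + sqrt(2)*b/k


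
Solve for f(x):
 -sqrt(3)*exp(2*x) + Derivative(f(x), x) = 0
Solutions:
 f(x) = C1 + sqrt(3)*exp(2*x)/2


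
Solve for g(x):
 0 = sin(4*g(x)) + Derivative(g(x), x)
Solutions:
 g(x) = -acos((-C1 - exp(8*x))/(C1 - exp(8*x)))/4 + pi/2
 g(x) = acos((-C1 - exp(8*x))/(C1 - exp(8*x)))/4
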